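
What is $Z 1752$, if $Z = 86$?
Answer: $150672$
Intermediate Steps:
$Z 1752 = 86 \cdot 1752 = 150672$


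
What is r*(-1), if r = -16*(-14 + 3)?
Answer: -176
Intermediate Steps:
r = 176 (r = -16*(-11) = 176)
r*(-1) = 176*(-1) = -176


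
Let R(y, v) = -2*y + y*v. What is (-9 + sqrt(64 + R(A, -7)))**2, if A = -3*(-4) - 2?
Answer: (9 - I*sqrt(26))**2 ≈ 55.0 - 91.782*I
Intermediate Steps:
A = 10 (A = 12 - 2 = 10)
R(y, v) = -2*y + v*y
(-9 + sqrt(64 + R(A, -7)))**2 = (-9 + sqrt(64 + 10*(-2 - 7)))**2 = (-9 + sqrt(64 + 10*(-9)))**2 = (-9 + sqrt(64 - 90))**2 = (-9 + sqrt(-26))**2 = (-9 + I*sqrt(26))**2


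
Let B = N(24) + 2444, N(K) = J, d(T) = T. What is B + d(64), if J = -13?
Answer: 2495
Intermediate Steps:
N(K) = -13
B = 2431 (B = -13 + 2444 = 2431)
B + d(64) = 2431 + 64 = 2495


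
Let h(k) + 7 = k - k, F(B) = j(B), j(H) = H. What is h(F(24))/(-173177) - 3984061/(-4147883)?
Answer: 689976766978/718317934291 ≈ 0.96054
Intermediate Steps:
F(B) = B
h(k) = -7 (h(k) = -7 + (k - k) = -7 + 0 = -7)
h(F(24))/(-173177) - 3984061/(-4147883) = -7/(-173177) - 3984061/(-4147883) = -7*(-1/173177) - 3984061*(-1/4147883) = 7/173177 + 3984061/4147883 = 689976766978/718317934291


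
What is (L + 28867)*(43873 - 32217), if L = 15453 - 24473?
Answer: 231336632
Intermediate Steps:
L = -9020
(L + 28867)*(43873 - 32217) = (-9020 + 28867)*(43873 - 32217) = 19847*11656 = 231336632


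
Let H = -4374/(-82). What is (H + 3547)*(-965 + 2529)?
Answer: 230868296/41 ≈ 5.6309e+6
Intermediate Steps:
H = 2187/41 (H = -4374*(-1/82) = 2187/41 ≈ 53.341)
(H + 3547)*(-965 + 2529) = (2187/41 + 3547)*(-965 + 2529) = (147614/41)*1564 = 230868296/41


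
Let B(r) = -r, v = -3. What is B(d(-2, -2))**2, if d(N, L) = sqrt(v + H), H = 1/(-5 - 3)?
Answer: -25/8 ≈ -3.1250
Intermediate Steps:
H = -1/8 (H = 1/(-8) = -1/8 ≈ -0.12500)
d(N, L) = 5*I*sqrt(2)/4 (d(N, L) = sqrt(-3 - 1/8) = sqrt(-25/8) = 5*I*sqrt(2)/4)
B(d(-2, -2))**2 = (-5*I*sqrt(2)/4)**2 = -25/8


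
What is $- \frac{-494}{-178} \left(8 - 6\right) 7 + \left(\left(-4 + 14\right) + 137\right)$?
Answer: $\frac{9625}{89} \approx 108.15$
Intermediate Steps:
$- \frac{-494}{-178} \left(8 - 6\right) 7 + \left(\left(-4 + 14\right) + 137\right) = - \frac{\left(-494\right) \left(-1\right)}{178} \cdot 2 \cdot 7 + \left(10 + 137\right) = \left(-1\right) \frac{247}{89} \cdot 14 + 147 = \left(- \frac{247}{89}\right) 14 + 147 = - \frac{3458}{89} + 147 = \frac{9625}{89}$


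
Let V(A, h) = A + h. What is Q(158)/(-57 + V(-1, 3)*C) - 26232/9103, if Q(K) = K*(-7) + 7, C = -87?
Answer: 563515/300399 ≈ 1.8759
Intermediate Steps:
Q(K) = 7 - 7*K (Q(K) = -7*K + 7 = 7 - 7*K)
Q(158)/(-57 + V(-1, 3)*C) - 26232/9103 = (7 - 7*158)/(-57 + (-1 + 3)*(-87)) - 26232/9103 = (7 - 1106)/(-57 + 2*(-87)) - 26232*1/9103 = -1099/(-57 - 174) - 26232/9103 = -1099/(-231) - 26232/9103 = -1099*(-1/231) - 26232/9103 = 157/33 - 26232/9103 = 563515/300399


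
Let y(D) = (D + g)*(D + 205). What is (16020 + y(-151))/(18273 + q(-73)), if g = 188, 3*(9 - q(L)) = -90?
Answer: 429/436 ≈ 0.98394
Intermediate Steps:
q(L) = 39 (q(L) = 9 - ⅓*(-90) = 9 + 30 = 39)
y(D) = (188 + D)*(205 + D) (y(D) = (D + 188)*(D + 205) = (188 + D)*(205 + D))
(16020 + y(-151))/(18273 + q(-73)) = (16020 + (38540 + (-151)² + 393*(-151)))/(18273 + 39) = (16020 + (38540 + 22801 - 59343))/18312 = (16020 + 1998)*(1/18312) = 18018*(1/18312) = 429/436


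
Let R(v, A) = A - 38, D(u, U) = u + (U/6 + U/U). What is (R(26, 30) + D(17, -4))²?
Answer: 784/9 ≈ 87.111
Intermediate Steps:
D(u, U) = 1 + u + U/6 (D(u, U) = u + (U*(⅙) + 1) = u + (U/6 + 1) = u + (1 + U/6) = 1 + u + U/6)
R(v, A) = -38 + A
(R(26, 30) + D(17, -4))² = ((-38 + 30) + (1 + 17 + (⅙)*(-4)))² = (-8 + (1 + 17 - ⅔))² = (-8 + 52/3)² = (28/3)² = 784/9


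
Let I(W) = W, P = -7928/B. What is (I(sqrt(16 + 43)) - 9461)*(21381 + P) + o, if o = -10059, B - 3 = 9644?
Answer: -1951471611092/9647 + 206254579*sqrt(59)/9647 ≈ -2.0212e+8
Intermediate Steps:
B = 9647 (B = 3 + 9644 = 9647)
P = -7928/9647 ≈ -0.82181
(I(sqrt(16 + 43)) - 9461)*(21381 + P) + o = (sqrt(16 + 43) - 9461)*(21381 - 7928/9647) - 10059 = (sqrt(59) - 9461)*(206254579/9647) - 10059 = (-9461 + sqrt(59))*(206254579/9647) - 10059 = (-1951374571919/9647 + 206254579*sqrt(59)/9647) - 10059 = -1951471611092/9647 + 206254579*sqrt(59)/9647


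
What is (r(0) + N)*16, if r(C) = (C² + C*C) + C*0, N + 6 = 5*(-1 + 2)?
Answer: -16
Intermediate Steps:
N = -1 (N = -6 + 5*(-1 + 2) = -6 + 5*1 = -6 + 5 = -1)
r(C) = 2*C² (r(C) = (C² + C²) + 0 = 2*C² + 0 = 2*C²)
(r(0) + N)*16 = (2*0² - 1)*16 = (2*0 - 1)*16 = (0 - 1)*16 = -1*16 = -16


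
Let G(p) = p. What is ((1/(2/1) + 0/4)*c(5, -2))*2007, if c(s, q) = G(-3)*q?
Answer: 6021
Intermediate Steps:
c(s, q) = -3*q
((1/(2/1) + 0/4)*c(5, -2))*2007 = ((1/(2/1) + 0/4)*(-3*(-2)))*2007 = ((1/(2*1) + 0*(¼))*6)*2007 = ((1/2 + 0)*6)*2007 = ((1*(½) + 0)*6)*2007 = ((½ + 0)*6)*2007 = ((½)*6)*2007 = 3*2007 = 6021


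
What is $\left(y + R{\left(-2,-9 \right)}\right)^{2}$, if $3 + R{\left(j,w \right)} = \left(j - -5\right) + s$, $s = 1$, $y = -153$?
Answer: $23104$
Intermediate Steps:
$R{\left(j,w \right)} = 3 + j$ ($R{\left(j,w \right)} = -3 + \left(\left(j - -5\right) + 1\right) = -3 + \left(\left(j + 5\right) + 1\right) = -3 + \left(\left(5 + j\right) + 1\right) = -3 + \left(6 + j\right) = 3 + j$)
$\left(y + R{\left(-2,-9 \right)}\right)^{2} = \left(-153 + \left(3 - 2\right)\right)^{2} = \left(-153 + 1\right)^{2} = \left(-152\right)^{2} = 23104$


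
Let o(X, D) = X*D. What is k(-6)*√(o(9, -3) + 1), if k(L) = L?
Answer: -6*I*√26 ≈ -30.594*I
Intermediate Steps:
o(X, D) = D*X
k(-6)*√(o(9, -3) + 1) = -6*√(-3*9 + 1) = -6*√(-27 + 1) = -6*I*√26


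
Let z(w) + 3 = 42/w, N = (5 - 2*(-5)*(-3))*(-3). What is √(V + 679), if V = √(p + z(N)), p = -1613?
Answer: √(16975 + 5*I*√40386)/5 ≈ 26.069 + 0.77089*I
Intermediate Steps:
N = 75 (N = (5 + 10*(-3))*(-3) = (5 - 30)*(-3) = -25*(-3) = 75)
z(w) = -3 + 42/w
V = I*√40386/5 (V = √(-1613 + (-3 + 42/75)) = √(-1613 + (-3 + 42*(1/75))) = √(-1613 + (-3 + 14/25)) = √(-1613 - 61/25) = √(-40386/25) = I*√40386/5 ≈ 40.193*I)
√(V + 679) = √(I*√40386/5 + 679) = √(679 + I*√40386/5)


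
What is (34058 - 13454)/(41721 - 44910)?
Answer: -6868/1063 ≈ -6.4610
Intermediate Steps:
(34058 - 13454)/(41721 - 44910) = 20604/(-3189) = 20604*(-1/3189) = -6868/1063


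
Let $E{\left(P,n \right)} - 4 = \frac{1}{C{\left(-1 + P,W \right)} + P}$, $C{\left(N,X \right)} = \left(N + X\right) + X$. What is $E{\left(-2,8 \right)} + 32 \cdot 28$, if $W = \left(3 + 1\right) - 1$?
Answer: $901$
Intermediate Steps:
$W = 3$ ($W = 4 - 1 = 3$)
$C{\left(N,X \right)} = N + 2 X$
$E{\left(P,n \right)} = 4 + \frac{1}{5 + 2 P}$ ($E{\left(P,n \right)} = 4 + \frac{1}{\left(\left(-1 + P\right) + 2 \cdot 3\right) + P} = 4 + \frac{1}{\left(\left(-1 + P\right) + 6\right) + P} = 4 + \frac{1}{\left(5 + P\right) + P} = 4 + \frac{1}{5 + 2 P}$)
$E{\left(-2,8 \right)} + 32 \cdot 28 = \frac{21 + 8 \left(-2\right)}{5 + 2 \left(-2\right)} + 32 \cdot 28 = \frac{21 - 16}{5 - 4} + 896 = 1^{-1} \cdot 5 + 896 = 1 \cdot 5 + 896 = 5 + 896 = 901$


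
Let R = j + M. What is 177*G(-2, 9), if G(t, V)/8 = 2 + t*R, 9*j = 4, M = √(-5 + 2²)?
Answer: 4720/3 - 2832*I ≈ 1573.3 - 2832.0*I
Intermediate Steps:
M = I (M = √(-5 + 4) = √(-1) = I ≈ 1.0*I)
j = 4/9 (j = (⅑)*4 = 4/9 ≈ 0.44444)
R = 4/9 + I ≈ 0.44444 + 1.0*I
G(t, V) = 16 + 8*t*(4/9 + I) (G(t, V) = 8*(2 + t*(4/9 + I)) = 16 + 8*t*(4/9 + I))
177*G(-2, 9) = 177*(16 + (⅑)*(-2)*(32 + 72*I)) = 177*(16 + (-64/9 - 16*I)) = 177*(80/9 - 16*I) = 4720/3 - 2832*I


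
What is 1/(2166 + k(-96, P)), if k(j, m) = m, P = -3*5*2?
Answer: 1/2136 ≈ 0.00046816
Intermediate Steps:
P = -30 (P = -15*2 = -30)
1/(2166 + k(-96, P)) = 1/(2166 - 30) = 1/2136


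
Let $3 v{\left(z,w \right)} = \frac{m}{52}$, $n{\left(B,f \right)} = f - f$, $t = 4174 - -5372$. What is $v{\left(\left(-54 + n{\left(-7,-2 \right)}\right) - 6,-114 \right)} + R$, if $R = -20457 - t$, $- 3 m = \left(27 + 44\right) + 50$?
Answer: $- \frac{14041525}{468} \approx -30003.0$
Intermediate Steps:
$m = - \frac{121}{3}$ ($m = - \frac{\left(27 + 44\right) + 50}{3} = - \frac{71 + 50}{3} = \left(- \frac{1}{3}\right) 121 = - \frac{121}{3} \approx -40.333$)
$t = 9546$ ($t = 4174 + 5372 = 9546$)
$n{\left(B,f \right)} = 0$
$v{\left(z,w \right)} = - \frac{121}{468}$ ($v{\left(z,w \right)} = \frac{\left(- \frac{121}{3}\right) \frac{1}{52}}{3} = \frac{1}{3} \left(- \frac{121}{156}\right) = - \frac{121}{468}$)
$R = -30003$ ($R = -20457 - 9546 = -30003$)
$v{\left(\left(-54 + n{\left(-7,-2 \right)}\right) - 6,-114 \right)} + R = - \frac{121}{468} - 30003 = - \frac{14041525}{468}$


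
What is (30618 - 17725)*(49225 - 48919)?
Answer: 3945258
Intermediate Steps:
(30618 - 17725)*(49225 - 48919) = 12893*306 = 3945258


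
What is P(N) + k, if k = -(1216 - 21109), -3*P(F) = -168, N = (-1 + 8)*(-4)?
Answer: 19949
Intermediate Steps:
N = -28 (N = 7*(-4) = -28)
P(F) = 56 (P(F) = -⅓*(-168) = 56)
k = 19893 (k = -1*(-19893) = 19893)
P(N) + k = 56 + 19893 = 19949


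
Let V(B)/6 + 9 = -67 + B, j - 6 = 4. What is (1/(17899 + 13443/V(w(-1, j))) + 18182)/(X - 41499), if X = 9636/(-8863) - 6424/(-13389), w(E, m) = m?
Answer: -5088019727719765362/11613179000872081295 ≈ -0.43812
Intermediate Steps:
j = 10 (j = 6 + 4 = 10)
X = -72080492/118666707 (X = 9636*(-1/8863) - 6424*(-1/13389) = -9636/8863 + 6424/13389 = -72080492/118666707 ≈ -0.60742)
V(B) = -456 + 6*B (V(B) = -54 + 6*(-67 + B) = -54 + (-402 + 6*B) = -456 + 6*B)
(1/(17899 + 13443/V(w(-1, j))) + 18182)/(X - 41499) = (1/(17899 + 13443/(-456 + 6*10)) + 18182)/(-72080492/118666707 - 41499) = (1/(17899 + 13443/(-456 + 60)) + 18182)/(-4924621754285/118666707) = (1/(17899 + 13443/(-396)) + 18182)*(-118666707/4924621754285) = (1/(17899 + 13443*(-1/396)) + 18182)*(-118666707/4924621754285) = (1/(17899 - 4481/132) + 18182)*(-118666707/4924621754285) = (1/(2358187/132) + 18182)*(-118666707/4924621754285) = (132/2358187 + 18182)*(-118666707/4924621754285) = (42876556166/2358187)*(-118666707/4924621754285) = -5088019727719765362/11613179000872081295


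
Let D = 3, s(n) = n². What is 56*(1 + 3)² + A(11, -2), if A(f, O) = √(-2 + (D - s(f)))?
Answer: 896 + 2*I*√30 ≈ 896.0 + 10.954*I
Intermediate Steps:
A(f, O) = √(1 - f²) (A(f, O) = √(-2 + (3 - f²)) = √(1 - f²))
56*(1 + 3)² + A(11, -2) = 56*(1 + 3)² + √(1 - 1*11²) = 56*4² + √(1 - 1*121) = 56*16 + √(1 - 121) = 896 + √(-120) = 896 + 2*I*√30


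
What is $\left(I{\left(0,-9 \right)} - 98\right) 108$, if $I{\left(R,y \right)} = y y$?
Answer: $-1836$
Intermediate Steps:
$I{\left(R,y \right)} = y^{2}$
$\left(I{\left(0,-9 \right)} - 98\right) 108 = \left(\left(-9\right)^{2} - 98\right) 108 = \left(81 - 98\right) 108 = \left(-17\right) 108 = -1836$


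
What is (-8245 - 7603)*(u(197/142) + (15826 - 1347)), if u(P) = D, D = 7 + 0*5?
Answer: -229574128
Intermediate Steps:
D = 7 (D = 7 + 0 = 7)
u(P) = 7
(-8245 - 7603)*(u(197/142) + (15826 - 1347)) = (-8245 - 7603)*(7 + (15826 - 1347)) = -15848*(7 + 14479) = -15848*14486 = -229574128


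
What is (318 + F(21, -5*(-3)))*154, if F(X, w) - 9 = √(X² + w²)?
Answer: 50358 + 462*√74 ≈ 54332.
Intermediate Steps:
F(X, w) = 9 + √(X² + w²)
(318 + F(21, -5*(-3)))*154 = (318 + (9 + √(21² + (-5*(-3))²)))*154 = (318 + (9 + √(441 + 15²)))*154 = (318 + (9 + √(441 + 225)))*154 = (318 + (9 + √666))*154 = (318 + (9 + 3*√74))*154 = (327 + 3*√74)*154 = 50358 + 462*√74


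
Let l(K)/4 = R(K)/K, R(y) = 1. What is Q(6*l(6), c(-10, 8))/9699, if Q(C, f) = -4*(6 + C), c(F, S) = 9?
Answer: -40/9699 ≈ -0.0041241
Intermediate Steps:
l(K) = 4/K (l(K) = 4*(1/K) = 4/K)
Q(C, f) = -24 - 4*C
Q(6*l(6), c(-10, 8))/9699 = (-24 - 24*4/6)/9699 = (-24 - 24*4*(⅙))*(1/9699) = (-24 - 24*2/3)*(1/9699) = (-24 - 4*4)*(1/9699) = (-24 - 16)*(1/9699) = -40*1/9699 = -40/9699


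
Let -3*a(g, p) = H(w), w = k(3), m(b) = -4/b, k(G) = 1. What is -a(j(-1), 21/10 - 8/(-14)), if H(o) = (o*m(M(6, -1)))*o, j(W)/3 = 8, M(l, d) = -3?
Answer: 4/9 ≈ 0.44444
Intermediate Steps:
j(W) = 24 (j(W) = 3*8 = 24)
w = 1
H(o) = 4*o²/3 (H(o) = (o*(-4/(-3)))*o = (o*(-4*(-⅓)))*o = (o*(4/3))*o = (4*o/3)*o = 4*o²/3)
a(g, p) = -4/9 (a(g, p) = -4*1²/9 = -4/9)
-a(j(-1), 21/10 - 8/(-14)) = -1*(-4/9) = 4/9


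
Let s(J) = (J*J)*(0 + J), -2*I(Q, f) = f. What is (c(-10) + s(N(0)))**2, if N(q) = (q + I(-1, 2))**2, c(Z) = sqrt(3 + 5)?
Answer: 9 + 4*sqrt(2) ≈ 14.657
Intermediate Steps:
c(Z) = 2*sqrt(2) (c(Z) = sqrt(8) = 2*sqrt(2))
I(Q, f) = -f/2
N(q) = (-1 + q)**2 (N(q) = (q - 1/2*2)**2 = (q - 1)**2 = (-1 + q)**2)
s(J) = J**3 (s(J) = J**2*J = J**3)
(c(-10) + s(N(0)))**2 = (2*sqrt(2) + ((-1 + 0)**2)**3)**2 = (2*sqrt(2) + ((-1)**2)**3)**2 = (2*sqrt(2) + 1**3)**2 = (2*sqrt(2) + 1)**2 = (1 + 2*sqrt(2))**2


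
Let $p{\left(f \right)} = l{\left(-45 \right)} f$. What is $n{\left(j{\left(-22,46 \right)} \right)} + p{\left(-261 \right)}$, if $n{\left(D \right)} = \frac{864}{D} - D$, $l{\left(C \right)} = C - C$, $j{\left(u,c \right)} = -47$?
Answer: $\frac{1345}{47} \approx 28.617$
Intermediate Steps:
$l{\left(C \right)} = 0$
$p{\left(f \right)} = 0$ ($p{\left(f \right)} = 0 f = 0$)
$n{\left(D \right)} = - D + \frac{864}{D}$
$n{\left(j{\left(-22,46 \right)} \right)} + p{\left(-261 \right)} = \left(\left(-1\right) \left(-47\right) + \frac{864}{-47}\right) + 0 = \left(47 + 864 \left(- \frac{1}{47}\right)\right) + 0 = \left(47 - \frac{864}{47}\right) + 0 = \frac{1345}{47} + 0 = \frac{1345}{47}$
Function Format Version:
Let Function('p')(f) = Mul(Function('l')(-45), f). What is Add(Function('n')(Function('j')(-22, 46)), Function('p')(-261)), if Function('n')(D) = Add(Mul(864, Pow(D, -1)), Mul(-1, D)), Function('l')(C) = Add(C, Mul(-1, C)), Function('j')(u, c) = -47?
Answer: Rational(1345, 47) ≈ 28.617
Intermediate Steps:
Function('l')(C) = 0
Function('p')(f) = 0 (Function('p')(f) = Mul(0, f) = 0)
Function('n')(D) = Add(Mul(-1, D), Mul(864, Pow(D, -1)))
Add(Function('n')(Function('j')(-22, 46)), Function('p')(-261)) = Add(Add(Mul(-1, -47), Mul(864, Pow(-47, -1))), 0) = Add(Add(47, Mul(864, Rational(-1, 47))), 0) = Add(Add(47, Rational(-864, 47)), 0) = Add(Rational(1345, 47), 0) = Rational(1345, 47)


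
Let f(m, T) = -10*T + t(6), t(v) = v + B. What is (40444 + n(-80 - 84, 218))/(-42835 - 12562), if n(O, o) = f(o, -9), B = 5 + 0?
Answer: -40545/55397 ≈ -0.73190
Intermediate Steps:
B = 5
t(v) = 5 + v (t(v) = v + 5 = 5 + v)
f(m, T) = 11 - 10*T (f(m, T) = -10*T + (5 + 6) = -10*T + 11 = 11 - 10*T)
n(O, o) = 101 (n(O, o) = 11 - 10*(-9) = 11 + 90 = 101)
(40444 + n(-80 - 84, 218))/(-42835 - 12562) = (40444 + 101)/(-42835 - 12562) = 40545/(-55397) = 40545*(-1/55397) = -40545/55397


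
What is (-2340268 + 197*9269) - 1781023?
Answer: -2295298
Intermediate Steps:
(-2340268 + 197*9269) - 1781023 = (-2340268 + 1825993) - 1781023 = -514275 - 1781023 = -2295298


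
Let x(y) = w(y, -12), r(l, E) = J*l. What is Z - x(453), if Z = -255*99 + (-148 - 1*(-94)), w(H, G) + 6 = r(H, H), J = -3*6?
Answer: -17139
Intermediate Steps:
J = -18
r(l, E) = -18*l
w(H, G) = -6 - 18*H
Z = -25299 (Z = -25245 + (-148 + 94) = -25245 - 54 = -25299)
x(y) = -6 - 18*y
Z - x(453) = -25299 - (-6 - 18*453) = -25299 - (-6 - 8154) = -25299 - 1*(-8160) = -25299 + 8160 = -17139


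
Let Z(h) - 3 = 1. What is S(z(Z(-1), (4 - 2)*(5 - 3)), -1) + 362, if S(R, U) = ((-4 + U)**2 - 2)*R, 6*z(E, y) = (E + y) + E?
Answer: 408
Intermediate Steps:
Z(h) = 4 (Z(h) = 3 + 1 = 4)
z(E, y) = E/3 + y/6 (z(E, y) = ((E + y) + E)/6 = (y + 2*E)/6 = E/3 + y/6)
S(R, U) = R*(-2 + (-4 + U)**2) (S(R, U) = (-2 + (-4 + U)**2)*R = R*(-2 + (-4 + U)**2))
S(z(Z(-1), (4 - 2)*(5 - 3)), -1) + 362 = ((1/3)*4 + ((4 - 2)*(5 - 3))/6)*(-2 + (-4 - 1)**2) + 362 = (4/3 + (2*2)/6)*(-2 + (-5)**2) + 362 = (4/3 + (1/6)*4)*(-2 + 25) + 362 = (4/3 + 2/3)*23 + 362 = 2*23 + 362 = 46 + 362 = 408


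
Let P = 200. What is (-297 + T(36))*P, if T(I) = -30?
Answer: -65400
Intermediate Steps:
(-297 + T(36))*P = (-297 - 30)*200 = -327*200 = -65400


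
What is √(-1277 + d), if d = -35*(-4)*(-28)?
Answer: I*√5197 ≈ 72.09*I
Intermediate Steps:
d = -3920 (d = 140*(-28) = -3920)
√(-1277 + d) = √(-1277 - 3920) = √(-5197) = I*√5197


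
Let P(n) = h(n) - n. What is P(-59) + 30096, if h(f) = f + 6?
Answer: 30102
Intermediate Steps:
h(f) = 6 + f
P(n) = 6 (P(n) = (6 + n) - n = 6)
P(-59) + 30096 = 6 + 30096 = 30102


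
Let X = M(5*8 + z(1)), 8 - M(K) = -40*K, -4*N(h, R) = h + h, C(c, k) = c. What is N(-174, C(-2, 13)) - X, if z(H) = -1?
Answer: -1481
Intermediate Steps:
N(h, R) = -h/2 (N(h, R) = -(h + h)/4 = -h/2)
M(K) = 8 + 40*K (M(K) = 8 - (-40)*K = 8 + 40*K)
X = 1568 (X = 8 + 40*(5*8 - 1) = 8 + 40*(40 - 1) = 8 + 40*39 = 8 + 1560 = 1568)
N(-174, C(-2, 13)) - X = -1/2*(-174) - 1*1568 = 87 - 1568 = -1481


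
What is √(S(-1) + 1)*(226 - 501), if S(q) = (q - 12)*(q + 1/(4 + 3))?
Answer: -275*√595/7 ≈ -958.28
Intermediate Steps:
S(q) = (-12 + q)*(⅐ + q) (S(q) = (-12 + q)*(q + 1/7) = (-12 + q)*(q + ⅐) = (-12 + q)*(⅐ + q))
√(S(-1) + 1)*(226 - 501) = √((-12/7 + (-1)² - 83/7*(-1)) + 1)*(226 - 501) = √((-12/7 + 1 + 83/7) + 1)*(-275) = √(78/7 + 1)*(-275) = √(85/7)*(-275) = (√595/7)*(-275) = -275*√595/7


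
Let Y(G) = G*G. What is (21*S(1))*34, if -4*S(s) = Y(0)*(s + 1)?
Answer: 0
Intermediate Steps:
Y(G) = G²
S(s) = 0 (S(s) = -0²*(s + 1)/4 = -0*(1 + s) = -¼*0 = 0)
(21*S(1))*34 = (21*0)*34 = 0*34 = 0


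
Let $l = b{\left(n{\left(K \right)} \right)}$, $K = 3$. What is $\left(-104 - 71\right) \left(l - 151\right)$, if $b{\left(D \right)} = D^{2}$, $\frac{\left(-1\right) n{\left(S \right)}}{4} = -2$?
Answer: $15225$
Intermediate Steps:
$n{\left(S \right)} = 8$ ($n{\left(S \right)} = \left(-4\right) \left(-2\right) = 8$)
$l = 64$ ($l = 8^{2} = 64$)
$\left(-104 - 71\right) \left(l - 151\right) = \left(-104 - 71\right) \left(64 - 151\right) = \left(-175\right) \left(-87\right) = 15225$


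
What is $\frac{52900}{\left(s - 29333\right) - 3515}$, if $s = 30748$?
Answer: $- \frac{529}{21} \approx -25.19$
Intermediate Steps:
$\frac{52900}{\left(s - 29333\right) - 3515} = \frac{52900}{\left(30748 - 29333\right) - 3515} = \frac{52900}{1415 - 3515} = \frac{52900}{-2100} = 52900 \left(- \frac{1}{2100}\right) = - \frac{529}{21}$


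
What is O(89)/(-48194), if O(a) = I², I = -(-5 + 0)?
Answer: -25/48194 ≈ -0.00051874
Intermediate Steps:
I = 5 (I = -1*(-5) = 5)
O(a) = 25 (O(a) = 5² = 25)
O(89)/(-48194) = 25/(-48194) = 25*(-1/48194) = -25/48194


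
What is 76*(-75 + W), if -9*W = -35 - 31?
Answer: -15428/3 ≈ -5142.7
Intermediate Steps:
W = 22/3 (W = -(-35 - 31)/9 = -⅑*(-66) = 22/3 ≈ 7.3333)
76*(-75 + W) = 76*(-75 + 22/3) = 76*(-203/3) = -15428/3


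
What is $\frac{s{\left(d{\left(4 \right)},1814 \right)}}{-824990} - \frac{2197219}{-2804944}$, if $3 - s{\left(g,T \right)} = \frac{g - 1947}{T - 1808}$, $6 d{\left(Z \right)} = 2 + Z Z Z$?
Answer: $\frac{2717655339071}{3471076125840} \approx 0.78294$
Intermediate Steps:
$d{\left(Z \right)} = \frac{1}{3} + \frac{Z^{3}}{6}$ ($d{\left(Z \right)} = \frac{2 + Z Z Z}{6} = \frac{2 + Z^{2} Z}{6} = \frac{2 + Z^{3}}{6} = \frac{1}{3} + \frac{Z^{3}}{6}$)
$s{\left(g,T \right)} = 3 - \frac{-1947 + g}{-1808 + T}$ ($s{\left(g,T \right)} = 3 - \frac{g - 1947}{T - 1808} = 3 - \frac{-1947 + g}{-1808 + T}$)
$\frac{s{\left(d{\left(4 \right)},1814 \right)}}{-824990} - \frac{2197219}{-2804944} = \frac{\frac{1}{-1808 + 1814} \left(-3477 - \left(\frac{1}{3} + \frac{4^{3}}{6}\right) + 3 \cdot 1814\right)}{-824990} - \frac{2197219}{-2804944} = \frac{-3477 - \left(\frac{1}{3} + \frac{1}{6} \cdot 64\right) + 5442}{6} \left(- \frac{1}{824990}\right) - - \frac{2197219}{2804944} = \frac{-3477 - \left(\frac{1}{3} + \frac{32}{3}\right) + 5442}{6} \left(- \frac{1}{824990}\right) + \frac{2197219}{2804944} = \frac{-3477 - 11 + 5442}{6} \left(- \frac{1}{824990}\right) + \frac{2197219}{2804944} = \frac{1}{6} \cdot 1954 \left(- \frac{1}{824990}\right) + \frac{2197219}{2804944} = \frac{977}{3} \left(- \frac{1}{824990}\right) + \frac{2197219}{2804944} = - \frac{977}{2474970} + \frac{2197219}{2804944} = \frac{2717655339071}{3471076125840}$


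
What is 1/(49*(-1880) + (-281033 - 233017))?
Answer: -1/606170 ≈ -1.6497e-6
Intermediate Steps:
1/(49*(-1880) + (-281033 - 233017)) = 1/(-92120 - 514050) = 1/(-606170) = -1/606170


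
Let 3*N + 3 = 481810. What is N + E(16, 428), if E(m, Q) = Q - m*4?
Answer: 482899/3 ≈ 1.6097e+5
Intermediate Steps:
N = 481807/3 (N = -1 + (⅓)*481810 = -1 + 481810/3 = 481807/3 ≈ 1.6060e+5)
E(m, Q) = Q - 4*m
N + E(16, 428) = 481807/3 + (428 - 4*16) = 481807/3 + (428 - 64) = 481807/3 + 364 = 482899/3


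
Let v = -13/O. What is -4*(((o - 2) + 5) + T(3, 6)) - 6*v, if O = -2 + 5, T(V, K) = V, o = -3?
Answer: 14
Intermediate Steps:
O = 3
v = -13/3 ≈ -4.3333
-4*(((o - 2) + 5) + T(3, 6)) - 6*v = -4*(((-3 - 2) + 5) + 3) - 6*(-13/3) = -4*((-5 + 5) + 3) + 26 = -4*(0 + 3) + 26 = -4*3 + 26 = -12 + 26 = 14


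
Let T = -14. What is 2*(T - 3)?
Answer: -34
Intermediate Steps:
2*(T - 3) = 2*(-14 - 3) = 2*(-17) = -34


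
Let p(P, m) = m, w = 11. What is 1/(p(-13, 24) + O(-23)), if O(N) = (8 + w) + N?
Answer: 1/20 ≈ 0.050000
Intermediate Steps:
O(N) = 19 + N (O(N) = (8 + 11) + N = 19 + N)
1/(p(-13, 24) + O(-23)) = 1/(24 + (19 - 23)) = 1/(24 - 4) = 1/20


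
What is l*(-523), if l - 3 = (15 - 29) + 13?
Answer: -1046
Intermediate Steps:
l = 2 (l = 3 + ((15 - 29) + 13) = 3 + (-14 + 13) = 3 - 1 = 2)
l*(-523) = 2*(-523) = -1046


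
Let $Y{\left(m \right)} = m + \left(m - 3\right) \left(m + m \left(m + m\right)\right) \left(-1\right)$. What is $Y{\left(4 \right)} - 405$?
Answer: $-437$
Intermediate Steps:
$Y{\left(m \right)} = m - \left(-3 + m\right) \left(m + 2 m^{2}\right)$ ($Y{\left(m \right)} = m + \left(-3 + m\right) \left(m + m 2 m\right) \left(-1\right) = m + \left(-3 + m\right) \left(m + 2 m^{2}\right) \left(-1\right) = m - \left(-3 + m\right) \left(m + 2 m^{2}\right)$)
$Y{\left(4 \right)} - 405 = 4 \left(4 - 2 \cdot 4^{2} + 5 \cdot 4\right) - 405 = 4 \left(4 - 32 + 20\right) - 405 = 4 \left(-8\right) - 405 = -32 - 405 = -437$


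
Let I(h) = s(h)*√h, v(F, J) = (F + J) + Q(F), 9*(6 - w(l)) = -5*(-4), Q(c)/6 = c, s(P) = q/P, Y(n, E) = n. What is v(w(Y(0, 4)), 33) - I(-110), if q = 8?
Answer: 535/9 + 4*I*√110/55 ≈ 59.444 + 0.76277*I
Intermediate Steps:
s(P) = 8/P
Q(c) = 6*c
w(l) = 34/9 (w(l) = 6 - (-5)*(-4)/9 = 6 - ⅑*20 = 6 - 20/9 = 34/9)
v(F, J) = J + 7*F (v(F, J) = (F + J) + 6*F = J + 7*F)
I(h) = 8/√h (I(h) = (8/h)*√h = 8/√h)
v(w(Y(0, 4)), 33) - I(-110) = (33 + 7*(34/9)) - 8/√(-110) = (33 + 238/9) - 8*(-I*√110/110) = 535/9 - (-4)*I*√110/55 = 535/9 + 4*I*√110/55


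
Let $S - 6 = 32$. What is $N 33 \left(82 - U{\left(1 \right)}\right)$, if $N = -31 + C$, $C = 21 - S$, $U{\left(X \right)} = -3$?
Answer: $-134640$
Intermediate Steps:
$S = 38$ ($S = 6 + 32 = 38$)
$C = -17$ ($C = 21 - 38 = -17$)
$N = -48$ ($N = -31 - 17 = -48$)
$N 33 \left(82 - U{\left(1 \right)}\right) = \left(-48\right) 33 \left(82 - -3\right) = - 1584 \left(82 + 3\right) = \left(-1584\right) 85 = -134640$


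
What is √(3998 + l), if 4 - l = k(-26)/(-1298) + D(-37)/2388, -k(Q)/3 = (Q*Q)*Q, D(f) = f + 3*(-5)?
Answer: √606881059533903/387453 ≈ 63.582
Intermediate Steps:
D(f) = -15 + f (D(f) = f - 15 = -15 + f)
k(Q) = -3*Q³ (k(Q) = -3*Q*Q*Q = -3*Q²*Q = -3*Q³)
l = 17297557/387453 (l = 4 - (-3*(-26)³/(-1298) + (-15 - 37)/2388) = 4 - (-3*(-17576)*(-1/1298) - 52*1/2388) = 4 - (52728*(-1/1298) - 13/597) = 4 - (-26364/649 - 13/597) = 4 - 1*(-15747745/387453) = 4 + 15747745/387453 = 17297557/387453 ≈ 44.644)
√(3998 + l) = √(3998 + 17297557/387453) = √(1566334651/387453) = √606881059533903/387453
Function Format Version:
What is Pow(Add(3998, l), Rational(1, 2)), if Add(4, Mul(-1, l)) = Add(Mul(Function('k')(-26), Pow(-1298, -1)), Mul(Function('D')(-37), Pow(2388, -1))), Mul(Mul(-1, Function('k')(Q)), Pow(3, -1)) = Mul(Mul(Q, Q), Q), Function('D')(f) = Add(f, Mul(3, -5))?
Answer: Mul(Rational(1, 387453), Pow(606881059533903, Rational(1, 2))) ≈ 63.582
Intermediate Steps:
Function('D')(f) = Add(-15, f) (Function('D')(f) = Add(f, -15) = Add(-15, f))
Function('k')(Q) = Mul(-3, Pow(Q, 3)) (Function('k')(Q) = Mul(-3, Mul(Mul(Q, Q), Q)) = Mul(-3, Mul(Pow(Q, 2), Q)) = Mul(-3, Pow(Q, 3)))
l = Rational(17297557, 387453) (l = Add(4, Mul(-1, Add(Mul(Mul(-3, Pow(-26, 3)), Pow(-1298, -1)), Mul(Add(-15, -37), Pow(2388, -1))))) = Add(4, Mul(-1, Add(Mul(Mul(-3, -17576), Rational(-1, 1298)), Mul(-52, Rational(1, 2388))))) = Add(4, Mul(-1, Add(Mul(52728, Rational(-1, 1298)), Rational(-13, 597)))) = Add(4, Mul(-1, Add(Rational(-26364, 649), Rational(-13, 597)))) = Add(4, Mul(-1, Rational(-15747745, 387453))) = Add(4, Rational(15747745, 387453)) = Rational(17297557, 387453) ≈ 44.644)
Pow(Add(3998, l), Rational(1, 2)) = Pow(Add(3998, Rational(17297557, 387453)), Rational(1, 2)) = Pow(Rational(1566334651, 387453), Rational(1, 2)) = Mul(Rational(1, 387453), Pow(606881059533903, Rational(1, 2)))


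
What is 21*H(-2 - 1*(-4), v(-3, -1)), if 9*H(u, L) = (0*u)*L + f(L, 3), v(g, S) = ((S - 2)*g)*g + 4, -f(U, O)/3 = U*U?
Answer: -3703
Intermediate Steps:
f(U, O) = -3*U² (f(U, O) = -3*U*U = -3*U²)
v(g, S) = 4 + g²*(-2 + S) (v(g, S) = ((-2 + S)*g)*g + 4 = (g*(-2 + S))*g + 4 = g²*(-2 + S) + 4 = 4 + g²*(-2 + S))
H(u, L) = -L²/3 (H(u, L) = ((0*u)*L - 3*L²)/9 = (0*L - 3*L²)/9 = (0 - 3*L²)/9 = (-3*L²)/9 = -L²/3)
21*H(-2 - 1*(-4), v(-3, -1)) = 21*(-(4 - 2*(-3)² - 1*(-3)²)²/3) = 21*(-(4 - 2*9 - 1*9)²/3) = 21*(-(4 - 18 - 9)²/3) = 21*(-⅓*(-23)²) = 21*(-⅓*529) = 21*(-529/3) = -3703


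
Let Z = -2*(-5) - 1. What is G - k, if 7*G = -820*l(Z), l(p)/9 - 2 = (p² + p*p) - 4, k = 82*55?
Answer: -1212370/7 ≈ -1.7320e+5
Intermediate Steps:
k = 4510
Z = 9 (Z = 10 - 1 = 9)
l(p) = -18 + 18*p² (l(p) = 18 + 9*((p² + p*p) - 4) = 18 + 9*((p² + p²) - 4) = 18 + 9*(2*p² - 4) = 18 + 9*(-4 + 2*p²) = 18 + (-36 + 18*p²) = -18 + 18*p²)
G = -1180800/7 (G = (-820*(-18 + 18*9²))/7 = (-820*(-18 + 18*81))/7 = (-820*(-18 + 1458))/7 = (-820*1440)/7 = (⅐)*(-1180800) = -1180800/7 ≈ -1.6869e+5)
G - k = -1180800/7 - 1*4510 = -1180800/7 - 4510 = -1212370/7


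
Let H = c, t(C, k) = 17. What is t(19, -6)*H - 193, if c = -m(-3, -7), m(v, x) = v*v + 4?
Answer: -414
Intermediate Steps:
m(v, x) = 4 + v² (m(v, x) = v² + 4 = 4 + v²)
c = -13 (c = -(4 + (-3)²) = -(4 + 9) = -1*13 = -13)
H = -13
t(19, -6)*H - 193 = 17*(-13) - 193 = -221 - 193 = -414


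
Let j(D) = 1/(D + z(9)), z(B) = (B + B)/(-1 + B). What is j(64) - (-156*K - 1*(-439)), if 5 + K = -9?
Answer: -695091/265 ≈ -2623.0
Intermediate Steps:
K = -14 (K = -5 - 9 = -14)
z(B) = 2*B/(-1 + B) (z(B) = (2*B)/(-1 + B) = 2*B/(-1 + B))
j(D) = 1/(9/4 + D) (j(D) = 1/(D + 2*9/(-1 + 9)) = 1/(D + 2*9/8) = 1/(D + 2*9*(⅛)) = 1/(D + 9/4) = 1/(9/4 + D))
j(64) - (-156*K - 1*(-439)) = 4/(9 + 4*64) - (-156*(-14) - 1*(-439)) = 4/(9 + 256) - (2184 + 439) = 4/265 - 1*2623 = 4*(1/265) - 2623 = 4/265 - 2623 = -695091/265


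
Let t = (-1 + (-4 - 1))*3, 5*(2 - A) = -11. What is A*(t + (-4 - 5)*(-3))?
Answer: 189/5 ≈ 37.800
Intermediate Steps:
A = 21/5 (A = 2 - ⅕*(-11) = 2 + 11/5 = 21/5 ≈ 4.2000)
t = -18 (t = (-1 - 5)*3 = -6*3 = -18)
A*(t + (-4 - 5)*(-3)) = 21*(-18 + (-4 - 5)*(-3))/5 = 21*(-18 - 9*(-3))/5 = 21*(-18 + 27)/5 = (21/5)*9 = 189/5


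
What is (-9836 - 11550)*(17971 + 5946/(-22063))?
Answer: -8479297222622/22063 ≈ -3.8432e+8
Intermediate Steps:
(-9836 - 11550)*(17971 + 5946/(-22063)) = -21386*(17971 + 5946*(-1/22063)) = -21386*(17971 - 5946/22063) = -21386*396488227/22063 = -8479297222622/22063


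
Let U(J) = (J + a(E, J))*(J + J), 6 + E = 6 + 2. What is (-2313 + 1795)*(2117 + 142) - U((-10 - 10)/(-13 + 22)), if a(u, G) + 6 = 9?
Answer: -94782842/81 ≈ -1.1702e+6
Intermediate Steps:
E = 2 (E = -6 + (6 + 2) = -6 + 8 = 2)
a(u, G) = 3 (a(u, G) = -6 + 9 = 3)
U(J) = 2*J*(3 + J) (U(J) = (J + 3)*(J + J) = (3 + J)*(2*J) = 2*J*(3 + J))
(-2313 + 1795)*(2117 + 142) - U((-10 - 10)/(-13 + 22)) = (-2313 + 1795)*(2117 + 142) - 2*(-10 - 10)/(-13 + 22)*(3 + (-10 - 10)/(-13 + 22)) = -518*2259 - 2*(-20/9)*(3 - 20/9) = -1170162 - 2*(-20*⅑)*(3 - 20*⅑) = -1170162 - 2*(-20)*(3 - 20/9)/9 = -1170162 - 2*(-20)*7/(9*9) = -1170162 - 1*(-280/81) = -1170162 + 280/81 = -94782842/81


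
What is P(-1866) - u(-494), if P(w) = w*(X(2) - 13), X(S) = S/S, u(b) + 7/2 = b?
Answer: 45779/2 ≈ 22890.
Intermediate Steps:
u(b) = -7/2 + b
X(S) = 1
P(w) = -12*w (P(w) = w*(1 - 13) = w*(-12) = -12*w)
P(-1866) - u(-494) = -12*(-1866) - (-7/2 - 494) = 22392 - 1*(-995/2) = 22392 + 995/2 = 45779/2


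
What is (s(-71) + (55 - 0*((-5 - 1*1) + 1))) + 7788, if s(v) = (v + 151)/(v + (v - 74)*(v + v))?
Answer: 160930597/20519 ≈ 7843.0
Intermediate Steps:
s(v) = (151 + v)/(v + 2*v*(-74 + v)) (s(v) = (151 + v)/(v + (-74 + v)*(2*v)) = (151 + v)/(v + 2*v*(-74 + v)))
(s(-71) + (55 - 0*((-5 - 1*1) + 1))) + 7788 = ((151 - 71)/((-71)*(-147 + 2*(-71))) + (55 - 0*((-5 - 1*1) + 1))) + 7788 = (-1/71*80/(-147 - 142) + (55 - 0*((-5 - 1) + 1))) + 7788 = (-1/71*80/(-289) + (55 - 0*(-6 + 1))) + 7788 = (-1/71*(-1/289)*80 + (55 - 0*(-5))) + 7788 = (80/20519 + (55 - 31*0)) + 7788 = (80/20519 + (55 + 0)) + 7788 = (80/20519 + 55) + 7788 = 1128625/20519 + 7788 = 160930597/20519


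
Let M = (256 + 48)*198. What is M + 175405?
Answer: 235597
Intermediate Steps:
M = 60192 (M = 304*198 = 60192)
M + 175405 = 60192 + 175405 = 235597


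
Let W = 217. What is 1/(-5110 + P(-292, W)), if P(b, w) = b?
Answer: -1/5402 ≈ -0.00018512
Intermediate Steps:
1/(-5110 + P(-292, W)) = 1/(-5110 - 292) = 1/(-5402) = -1/5402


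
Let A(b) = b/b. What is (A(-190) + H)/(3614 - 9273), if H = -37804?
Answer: 37803/5659 ≈ 6.6802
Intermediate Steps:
A(b) = 1
(A(-190) + H)/(3614 - 9273) = (1 - 37804)/(3614 - 9273) = -37803/(-5659) = -37803*(-1/5659) = 37803/5659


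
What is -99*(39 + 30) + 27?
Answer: -6804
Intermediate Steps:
-99*(39 + 30) + 27 = -99*69 + 27 = -6831 + 27 = -6804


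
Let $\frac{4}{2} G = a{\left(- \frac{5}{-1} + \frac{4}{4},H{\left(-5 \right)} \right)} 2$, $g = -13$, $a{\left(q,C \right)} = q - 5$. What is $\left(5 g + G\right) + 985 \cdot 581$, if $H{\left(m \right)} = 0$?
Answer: $572221$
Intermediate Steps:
$a{\left(q,C \right)} = -5 + q$
$G = 1$ ($G = \frac{\left(-5 + \left(- \frac{5}{-1} + \frac{4}{4}\right)\right) 2}{2} = \frac{\left(-5 + \left(\left(-5\right) \left(-1\right) + 4 \cdot \frac{1}{4}\right)\right) 2}{2} = \frac{\left(-5 + \left(5 + 1\right)\right) 2}{2} = \frac{\left(-5 + 6\right) 2}{2} = \frac{1 \cdot 2}{2} = \frac{1}{2} \cdot 2 = 1$)
$\left(5 g + G\right) + 985 \cdot 581 = \left(5 \left(-13\right) + 1\right) + 985 \cdot 581 = \left(-65 + 1\right) + 572285 = -64 + 572285 = 572221$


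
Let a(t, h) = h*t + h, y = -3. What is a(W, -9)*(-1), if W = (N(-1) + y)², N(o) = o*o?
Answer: 45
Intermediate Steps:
N(o) = o²
W = 4 (W = ((-1)² - 3)² = (1 - 3)² = (-2)² = 4)
a(t, h) = h + h*t
a(W, -9)*(-1) = -9*(1 + 4)*(-1) = -9*5*(-1) = -45*(-1) = 45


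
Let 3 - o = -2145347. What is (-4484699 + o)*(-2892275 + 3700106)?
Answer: -1889798642019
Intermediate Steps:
o = 2145350 (o = 3 - 1*(-2145347) = 3 + 2145347 = 2145350)
(-4484699 + o)*(-2892275 + 3700106) = (-4484699 + 2145350)*(-2892275 + 3700106) = -2339349*807831 = -1889798642019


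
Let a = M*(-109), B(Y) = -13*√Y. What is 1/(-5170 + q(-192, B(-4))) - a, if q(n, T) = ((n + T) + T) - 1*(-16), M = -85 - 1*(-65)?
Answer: -31154840473/14291210 + 13*I/7145605 ≈ -2180.0 + 1.8193e-6*I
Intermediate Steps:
M = -20 (M = -85 + 65 = -20)
q(n, T) = 16 + n + 2*T (q(n, T) = ((T + n) + T) + 16 = (n + 2*T) + 16 = 16 + n + 2*T)
a = 2180 (a = -20*(-109) = 2180)
1/(-5170 + q(-192, B(-4))) - a = 1/(-5170 + (16 - 192 + 2*(-26*I))) - 1*2180 = 1/(-5170 + (16 - 192 + 2*(-26*I))) - 2180 = 1/(-5170 + (16 - 192 - 52*I)) - 2180 = 1/(-5170 + (-176 - 52*I)) - 2180 = 1/(-5346 - 52*I) - 2180 = (-5346 + 52*I)/28582420 - 2180 = -2180 + (-5346 + 52*I)/28582420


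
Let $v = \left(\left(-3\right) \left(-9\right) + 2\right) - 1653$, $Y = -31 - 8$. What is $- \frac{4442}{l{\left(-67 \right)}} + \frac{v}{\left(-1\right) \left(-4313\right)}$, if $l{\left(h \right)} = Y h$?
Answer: $- \frac{23401858}{11269869} \approx -2.0765$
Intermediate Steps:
$Y = -39$ ($Y = -31 - 8 = -39$)
$l{\left(h \right)} = - 39 h$
$v = -1624$ ($v = \left(27 + 2\right) - 1653 = 29 - 1653 = -1624$)
$- \frac{4442}{l{\left(-67 \right)}} + \frac{v}{\left(-1\right) \left(-4313\right)} = - \frac{4442}{\left(-39\right) \left(-67\right)} - \frac{1624}{\left(-1\right) \left(-4313\right)} = - \frac{4442}{2613} - \frac{1624}{4313} = - \frac{23401858}{11269869}$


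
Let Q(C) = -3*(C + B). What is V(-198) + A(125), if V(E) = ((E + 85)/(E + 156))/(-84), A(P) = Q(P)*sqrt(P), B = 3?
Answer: -113/3528 - 1920*sqrt(5) ≈ -4293.3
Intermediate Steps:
Q(C) = -9 - 3*C (Q(C) = -3*(C + 3) = -3*(3 + C) = -9 - 3*C)
A(P) = sqrt(P)*(-9 - 3*P) (A(P) = (-9 - 3*P)*sqrt(P) = sqrt(P)*(-9 - 3*P))
V(E) = -(85 + E)/(84*(156 + E)) (V(E) = ((85 + E)/(156 + E))*(-1/84) = -(85 + E)/(84*(156 + E)))
V(-198) + A(125) = (-85 - 1*(-198))/(84*(156 - 198)) + 3*sqrt(125)*(-3 - 1*125) = (1/84)*(-85 + 198)/(-42) + 3*(5*sqrt(5))*(-3 - 125) = (1/84)*(-1/42)*113 + 3*(5*sqrt(5))*(-128) = -113/3528 - 1920*sqrt(5)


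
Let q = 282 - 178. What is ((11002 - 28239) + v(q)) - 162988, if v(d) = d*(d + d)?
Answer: -158593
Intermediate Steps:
q = 104
v(d) = 2*d² (v(d) = d*(2*d) = 2*d²)
((11002 - 28239) + v(q)) - 162988 = ((11002 - 28239) + 2*104²) - 162988 = (-17237 + 2*10816) - 162988 = (-17237 + 21632) - 162988 = 4395 - 162988 = -158593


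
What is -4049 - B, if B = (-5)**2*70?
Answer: -5799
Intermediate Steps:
B = 1750 (B = 25*70 = 1750)
-4049 - B = -4049 - 1*1750 = -4049 - 1750 = -5799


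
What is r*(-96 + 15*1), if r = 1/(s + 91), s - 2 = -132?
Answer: 27/13 ≈ 2.0769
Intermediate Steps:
s = -130 (s = 2 - 132 = -130)
r = -1/39 (r = 1/(-130 + 91) = 1/(-39) = -1/39 ≈ -0.025641)
r*(-96 + 15*1) = -(-96 + 15*1)/39 = -(-96 + 15)/39 = -1/39*(-81) = 27/13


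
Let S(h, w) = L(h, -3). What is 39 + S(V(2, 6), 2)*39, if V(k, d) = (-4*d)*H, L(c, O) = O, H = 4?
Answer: -78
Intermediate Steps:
V(k, d) = -16*d (V(k, d) = -4*d*4 = -16*d)
S(h, w) = -3
39 + S(V(2, 6), 2)*39 = 39 - 3*39 = 39 - 117 = -78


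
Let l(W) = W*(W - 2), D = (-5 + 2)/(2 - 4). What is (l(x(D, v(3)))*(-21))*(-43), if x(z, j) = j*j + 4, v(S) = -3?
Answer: 129129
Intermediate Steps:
D = 3/2 (D = -3/(-2) = -3*(-1/2) = 3/2 ≈ 1.5000)
x(z, j) = 4 + j**2 (x(z, j) = j**2 + 4 = 4 + j**2)
l(W) = W*(-2 + W)
(l(x(D, v(3)))*(-21))*(-43) = (((4 + (-3)**2)*(-2 + (4 + (-3)**2)))*(-21))*(-43) = (((4 + 9)*(-2 + (4 + 9)))*(-21))*(-43) = ((13*(-2 + 13))*(-21))*(-43) = ((13*11)*(-21))*(-43) = (143*(-21))*(-43) = -3003*(-43) = 129129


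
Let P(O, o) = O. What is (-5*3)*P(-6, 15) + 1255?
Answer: 1345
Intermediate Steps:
(-5*3)*P(-6, 15) + 1255 = -5*3*(-6) + 1255 = -15*(-6) + 1255 = 90 + 1255 = 1345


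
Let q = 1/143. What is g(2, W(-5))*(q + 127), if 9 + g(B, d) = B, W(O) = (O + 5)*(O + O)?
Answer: -127134/143 ≈ -889.05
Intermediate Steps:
W(O) = 2*O*(5 + O) (W(O) = (5 + O)*(2*O) = 2*O*(5 + O))
g(B, d) = -9 + B
q = 1/143 ≈ 0.0069930
g(2, W(-5))*(q + 127) = (-9 + 2)*(1/143 + 127) = -7*18162/143 = -127134/143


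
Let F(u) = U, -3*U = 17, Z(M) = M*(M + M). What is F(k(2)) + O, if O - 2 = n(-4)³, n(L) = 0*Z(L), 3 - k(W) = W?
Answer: -11/3 ≈ -3.6667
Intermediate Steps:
Z(M) = 2*M² (Z(M) = M*(2*M) = 2*M²)
k(W) = 3 - W
U = -17/3 (U = -⅓*17 = -17/3 ≈ -5.6667)
n(L) = 0 (n(L) = 0*(2*L²) = 0)
O = 2 (O = 2 + 0³ = 2 + 0 = 2)
F(u) = -17/3
F(k(2)) + O = -17/3 + 2 = -11/3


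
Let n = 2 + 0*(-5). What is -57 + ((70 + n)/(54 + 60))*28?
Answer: -747/19 ≈ -39.316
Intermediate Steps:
n = 2 (n = 2 + 0 = 2)
-57 + ((70 + n)/(54 + 60))*28 = -57 + ((70 + 2)/(54 + 60))*28 = -57 + (72/114)*28 = -57 + (72*(1/114))*28 = -57 + (12/19)*28 = -57 + 336/19 = -747/19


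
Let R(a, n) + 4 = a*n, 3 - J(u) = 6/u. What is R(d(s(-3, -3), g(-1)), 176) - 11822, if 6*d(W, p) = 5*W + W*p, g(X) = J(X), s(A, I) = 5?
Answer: -29318/3 ≈ -9772.7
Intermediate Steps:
J(u) = 3 - 6/u
g(X) = 3 - 6/X
d(W, p) = 5*W/6 + W*p/6 (d(W, p) = (5*W + W*p)/6 = 5*W/6 + W*p/6)
R(a, n) = -4 + a*n
R(d(s(-3, -3), g(-1)), 176) - 11822 = (-4 + ((⅙)*5*(5 + (3 - 6/(-1))))*176) - 11822 = (-4 + ((⅙)*5*(5 + (3 - 6*(-1))))*176) - 11822 = (-4 + ((⅙)*5*(5 + (3 + 6)))*176) - 11822 = (-4 + ((⅙)*5*(5 + 9))*176) - 11822 = (-4 + ((⅙)*5*14)*176) - 11822 = (-4 + (35/3)*176) - 11822 = (-4 + 6160/3) - 11822 = 6148/3 - 11822 = -29318/3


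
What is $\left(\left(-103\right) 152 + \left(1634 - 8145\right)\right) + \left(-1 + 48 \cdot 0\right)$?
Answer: $-22168$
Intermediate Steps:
$\left(\left(-103\right) 152 + \left(1634 - 8145\right)\right) + \left(-1 + 48 \cdot 0\right) = \left(-15656 - 6511\right) + \left(-1 + 0\right) = -22167 - 1 = -22168$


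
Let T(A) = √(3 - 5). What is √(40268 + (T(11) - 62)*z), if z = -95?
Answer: √(46158 - 95*I*√2) ≈ 214.84 - 0.3127*I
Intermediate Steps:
T(A) = I*√2 (T(A) = √(-2) = I*√2)
√(40268 + (T(11) - 62)*z) = √(40268 + (I*√2 - 62)*(-95)) = √(40268 + (-62 + I*√2)*(-95)) = √(40268 + (5890 - 95*I*√2)) = √(46158 - 95*I*√2)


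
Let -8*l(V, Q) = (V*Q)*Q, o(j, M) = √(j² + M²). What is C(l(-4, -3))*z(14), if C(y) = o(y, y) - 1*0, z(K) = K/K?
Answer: 9*√2/2 ≈ 6.3640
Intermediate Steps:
o(j, M) = √(M² + j²)
l(V, Q) = -V*Q²/8 (l(V, Q) = -V*Q*Q/8 = -Q*V*Q/8 = -V*Q²/8)
z(K) = 1
C(y) = √2*√(y²) (C(y) = √(y² + y²) - 1*0 = √(2*y²) + 0 = √2*√(y²) + 0 = √2*√(y²))
C(l(-4, -3))*z(14) = (√2*√((-⅛*(-4)*(-3)²)²))*1 = (√2*√((-⅛*(-4)*9)²))*1 = (√2*√((9/2)²))*1 = (√2*√(81/4))*1 = (√2*(9/2))*1 = (9*√2/2)*1 = 9*√2/2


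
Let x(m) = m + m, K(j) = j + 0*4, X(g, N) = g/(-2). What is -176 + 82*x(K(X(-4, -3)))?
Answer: 152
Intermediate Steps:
X(g, N) = -g/2 (X(g, N) = g*(-½) = -g/2)
K(j) = j (K(j) = j + 0 = j)
x(m) = 2*m
-176 + 82*x(K(X(-4, -3))) = -176 + 82*(2*(-½*(-4))) = -176 + 82*(2*2) = -176 + 82*4 = -176 + 328 = 152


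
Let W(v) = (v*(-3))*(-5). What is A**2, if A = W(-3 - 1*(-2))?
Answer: 225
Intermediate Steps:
W(v) = 15*v (W(v) = -3*v*(-5) = 15*v)
A = -15 (A = 15*(-3 - 1*(-2)) = 15*(-3 + 2) = 15*(-1) = -15)
A**2 = (-15)**2 = 225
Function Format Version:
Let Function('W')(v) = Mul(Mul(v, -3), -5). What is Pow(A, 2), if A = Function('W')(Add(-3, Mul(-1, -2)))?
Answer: 225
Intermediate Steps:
Function('W')(v) = Mul(15, v) (Function('W')(v) = Mul(Mul(-3, v), -5) = Mul(15, v))
A = -15 (A = Mul(15, Add(-3, Mul(-1, -2))) = Mul(15, Add(-3, 2)) = Mul(15, -1) = -15)
Pow(A, 2) = Pow(-15, 2) = 225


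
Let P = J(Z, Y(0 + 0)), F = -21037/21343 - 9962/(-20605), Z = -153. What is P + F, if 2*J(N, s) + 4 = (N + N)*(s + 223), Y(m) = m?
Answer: -15005698832734/439772515 ≈ -34122.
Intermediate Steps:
F = -220848419/439772515 (F = -21037*1/21343 - 9962*(-1/20605) = -21037/21343 + 9962/20605 = -220848419/439772515 ≈ -0.50219)
J(N, s) = -2 + N*(223 + s) (J(N, s) = -2 + ((N + N)*(s + 223))/2 = -2 + ((2*N)*(223 + s))/2 = -2 + (2*N*(223 + s))/2 = -2 + N*(223 + s))
P = -34121 (P = -2 + 223*(-153) - 153*(0 + 0) = -2 - 34119 - 153*0 = -2 - 34119 + 0 = -34121)
P + F = -34121 - 220848419/439772515 = -15005698832734/439772515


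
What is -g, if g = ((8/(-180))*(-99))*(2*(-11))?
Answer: 484/5 ≈ 96.800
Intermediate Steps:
g = -484/5 (g = ((8*(-1/180))*(-99))*(-22) = -2/45*(-99)*(-22) = (22/5)*(-22) = -484/5 ≈ -96.800)
-g = -1*(-484/5) = 484/5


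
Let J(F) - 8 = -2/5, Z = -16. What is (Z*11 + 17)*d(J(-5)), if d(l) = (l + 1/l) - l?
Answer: -795/38 ≈ -20.921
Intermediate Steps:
J(F) = 38/5 (J(F) = 8 - 2/5 = 38/5)
d(l) = 1/l
(Z*11 + 17)*d(J(-5)) = (-16*11 + 17)/(38/5) = (-176 + 17)*(5/38) = -159*5/38 = -795/38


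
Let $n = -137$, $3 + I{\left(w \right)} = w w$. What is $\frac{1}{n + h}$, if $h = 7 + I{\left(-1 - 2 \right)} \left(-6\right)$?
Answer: $- \frac{1}{166} \approx -0.0060241$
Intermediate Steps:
$I{\left(w \right)} = -3 + w^{2}$ ($I{\left(w \right)} = -3 + w w = -3 + w^{2}$)
$h = -29$ ($h = 7 + \left(-3 + \left(-1 - 2\right)^{2}\right) \left(-6\right) = 7 + \left(-3 + \left(-3\right)^{2}\right) \left(-6\right) = 7 + \left(-3 + 9\right) \left(-6\right) = 7 + 6 \left(-6\right) = 7 - 36 = -29$)
$\frac{1}{n + h} = \frac{1}{-137 - 29} = \frac{1}{-166} = - \frac{1}{166}$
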